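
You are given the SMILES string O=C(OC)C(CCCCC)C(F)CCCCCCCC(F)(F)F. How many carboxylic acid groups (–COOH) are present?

0

Scan the SMILES for the carboxylic acid motif — none present.
Groups that are present: 1 ester.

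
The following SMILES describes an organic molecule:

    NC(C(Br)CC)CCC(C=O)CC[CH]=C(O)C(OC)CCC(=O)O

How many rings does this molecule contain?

In SMILES, each pair of matching ring-closure digits denotes one ring-closing bond; the number of such bonds equals the number of independent rings.
Ring-closure bonds here: 0.

0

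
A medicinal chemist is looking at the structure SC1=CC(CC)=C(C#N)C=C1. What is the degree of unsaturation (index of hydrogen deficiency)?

6

Molecular formula: C9H9NS.
DoU = (2C + 2 + N − H − X) / 2, where X is the halogen count and O/S are ignored.
    = (2·9 + 2 + 1 − 9 − 0) / 2 = 12 / 2 = 6.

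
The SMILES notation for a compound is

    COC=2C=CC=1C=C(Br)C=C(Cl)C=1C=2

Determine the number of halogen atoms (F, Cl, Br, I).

Halogen atoms appear at heavy-atom positions 9, 12 (1×Br, 1×Cl).
Other groups present: 1 ether.
Halogen count: 2.

2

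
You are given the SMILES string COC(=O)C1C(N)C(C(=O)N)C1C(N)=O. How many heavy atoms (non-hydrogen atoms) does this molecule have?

Every atom symbol written in the SMILES (organic subset) is one heavy atom; implicit H are not written.
Heavy atoms by element → C:8, N:3, O:4.
Total: 15.

15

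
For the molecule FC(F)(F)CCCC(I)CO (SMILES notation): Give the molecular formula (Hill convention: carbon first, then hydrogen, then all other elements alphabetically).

C6H10F3IO

Walk through each heavy atom and fill implicit hydrogens from standard valence (C 4, N 3, O 2, S 2, halogen 1):
  atom 1: F (halogen, monovalent) → 0 H
  atom 2: C, bond orders sum to 4 (valence 4) → 0 H
  atom 3: F (halogen, monovalent) → 0 H
  atom 4: F (halogen, monovalent) → 0 H
  atom 5: C, bond orders sum to 2 (valence 4) → 2 H
  atom 6: C, bond orders sum to 2 (valence 4) → 2 H
  atom 7: C, bond orders sum to 2 (valence 4) → 2 H
  atom 8: C, bond orders sum to 3 (valence 4) → 1 H
  atom 9: I (halogen, monovalent) → 0 H
  atom 10: C, bond orders sum to 2 (valence 4) → 2 H
  atom 11: O, bond orders sum to 1 (valence 2) → 1 H
Totals → C:6, H:10, F:3, I:1, O:1.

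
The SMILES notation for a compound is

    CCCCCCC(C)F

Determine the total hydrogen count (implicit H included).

17

Walk through each heavy atom and fill implicit hydrogens from standard valence (C 4, N 3, O 2, S 2, halogen 1):
  atom 1: C, bond orders sum to 1 (valence 4) → 3 H
  atom 2: C, bond orders sum to 2 (valence 4) → 2 H
  atom 3: C, bond orders sum to 2 (valence 4) → 2 H
  atom 4: C, bond orders sum to 2 (valence 4) → 2 H
  atom 5: C, bond orders sum to 2 (valence 4) → 2 H
  atom 6: C, bond orders sum to 2 (valence 4) → 2 H
  atom 7: C, bond orders sum to 3 (valence 4) → 1 H
  atom 8: C, bond orders sum to 1 (valence 4) → 3 H
  atom 9: F (halogen, monovalent) → 0 H
Total hydrogens: 17.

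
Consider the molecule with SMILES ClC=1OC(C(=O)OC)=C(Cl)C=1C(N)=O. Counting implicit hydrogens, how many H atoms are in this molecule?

Walk through each heavy atom and fill implicit hydrogens from standard valence (C 4, N 3, O 2, S 2, halogen 1):
  atom 1: Cl (halogen, monovalent) → 0 H
  atom 2: C, bond orders sum to 4 (valence 4) → 0 H
  atom 3: O, bond orders sum to 2 (valence 2) → 0 H
  atom 4: C, bond orders sum to 4 (valence 4) → 0 H
  atom 5: C, bond orders sum to 4 (valence 4) → 0 H
  atom 6: O, bond orders sum to 2 (valence 2) → 0 H
  atom 7: O, bond orders sum to 2 (valence 2) → 0 H
  atom 8: C, bond orders sum to 1 (valence 4) → 3 H
  atom 9: C, bond orders sum to 4 (valence 4) → 0 H
  atom 10: Cl (halogen, monovalent) → 0 H
  atom 11: C, bond orders sum to 4 (valence 4) → 0 H
  atom 12: C, bond orders sum to 4 (valence 4) → 0 H
  atom 13: N, bond orders sum to 1 (valence 3) → 2 H
  atom 14: O, bond orders sum to 2 (valence 2) → 0 H
Total hydrogens: 5.

5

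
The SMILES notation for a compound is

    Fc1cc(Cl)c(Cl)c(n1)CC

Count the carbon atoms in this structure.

7

Count every carbon token in the SMILES (each C, including those in ring-closure positions and inside branches).
Carbon count: 7.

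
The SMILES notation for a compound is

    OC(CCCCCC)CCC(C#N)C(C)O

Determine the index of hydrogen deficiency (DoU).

Molecular formula: C13H25NO2.
DoU = (2C + 2 + N − H − X) / 2, where X is the halogen count and O/S are ignored.
    = (2·13 + 2 + 1 − 25 − 0) / 2 = 4 / 2 = 2.

2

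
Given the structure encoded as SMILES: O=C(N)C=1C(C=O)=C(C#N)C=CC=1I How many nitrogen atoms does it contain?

2

Scan the SMILES for N atoms (remember two-letter symbols like Cl and Br are single atoms).
Nitrogen count: 2.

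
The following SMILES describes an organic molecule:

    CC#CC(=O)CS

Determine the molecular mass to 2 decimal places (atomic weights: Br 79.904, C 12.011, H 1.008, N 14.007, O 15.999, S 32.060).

First, the molecular formula is C5H6OS (counting implicit H from valence).
  C: 5 × 12.011 = 60.055
  H: 6 × 1.008 = 6.048
  O: 1 × 15.999 = 15.999
  S: 1 × 32.060 = 32.060
Sum: 5×12.011 + 6×1.008 + 1×15.999 + 1×32.060 = 114.162 → 114.16 g/mol.

114.16 g/mol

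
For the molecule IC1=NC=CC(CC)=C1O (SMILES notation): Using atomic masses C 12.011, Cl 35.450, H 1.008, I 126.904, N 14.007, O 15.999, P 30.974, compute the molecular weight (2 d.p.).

249.05 g/mol

First, the molecular formula is C7H8INO (counting implicit H from valence).
  C: 7 × 12.011 = 84.077
  H: 8 × 1.008 = 8.064
  I: 1 × 126.904 = 126.904
  N: 1 × 14.007 = 14.007
  O: 1 × 15.999 = 15.999
Sum: 7×12.011 + 8×1.008 + 1×126.904 + 1×14.007 + 1×15.999 = 249.051 → 249.05 g/mol.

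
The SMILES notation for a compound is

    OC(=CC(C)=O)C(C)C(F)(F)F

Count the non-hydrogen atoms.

Every atom symbol written in the SMILES (organic subset) is one heavy atom; implicit H are not written.
Heavy atoms by element → C:7, F:3, O:2.
Total: 12.

12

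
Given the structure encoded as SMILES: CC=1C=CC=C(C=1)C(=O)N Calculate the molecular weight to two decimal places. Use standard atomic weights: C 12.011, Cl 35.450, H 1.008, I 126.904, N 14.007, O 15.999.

135.17 g/mol

First, the molecular formula is C8H9NO (counting implicit H from valence).
  C: 8 × 12.011 = 96.088
  H: 9 × 1.008 = 9.072
  N: 1 × 14.007 = 14.007
  O: 1 × 15.999 = 15.999
Sum: 8×12.011 + 9×1.008 + 1×14.007 + 1×15.999 = 135.166 → 135.17 g/mol.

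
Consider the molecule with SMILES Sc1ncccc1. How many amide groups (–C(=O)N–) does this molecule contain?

Scan the SMILES for the amide motif — none present.
Groups that are present: 1 thiol.

0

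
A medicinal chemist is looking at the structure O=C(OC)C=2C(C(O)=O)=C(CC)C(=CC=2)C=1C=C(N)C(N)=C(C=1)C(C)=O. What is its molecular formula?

Walk through each heavy atom and fill implicit hydrogens from standard valence (C 4, N 3, O 2, S 2, halogen 1):
  atom 1: O, bond orders sum to 2 (valence 2) → 0 H
  atom 2: C, bond orders sum to 4 (valence 4) → 0 H
  atom 3: O, bond orders sum to 2 (valence 2) → 0 H
  atom 4: C, bond orders sum to 1 (valence 4) → 3 H
  atom 5: C, bond orders sum to 4 (valence 4) → 0 H
  atom 6: C, bond orders sum to 4 (valence 4) → 0 H
  atom 7: C, bond orders sum to 4 (valence 4) → 0 H
  atom 8: O, bond orders sum to 1 (valence 2) → 1 H
  atom 9: O, bond orders sum to 2 (valence 2) → 0 H
  atom 10: C, bond orders sum to 4 (valence 4) → 0 H
  atom 11: C, bond orders sum to 2 (valence 4) → 2 H
  atom 12: C, bond orders sum to 1 (valence 4) → 3 H
  atom 13: C, bond orders sum to 4 (valence 4) → 0 H
  atom 14: C, bond orders sum to 3 (valence 4) → 1 H
  atom 15: C, bond orders sum to 3 (valence 4) → 1 H
  atom 16: C, bond orders sum to 4 (valence 4) → 0 H
  atom 17: C, bond orders sum to 3 (valence 4) → 1 H
  atom 18: C, bond orders sum to 4 (valence 4) → 0 H
  atom 19: N, bond orders sum to 1 (valence 3) → 2 H
  atom 20: C, bond orders sum to 4 (valence 4) → 0 H
  atom 21: N, bond orders sum to 1 (valence 3) → 2 H
  atom 22: C, bond orders sum to 4 (valence 4) → 0 H
  atom 23: C, bond orders sum to 3 (valence 4) → 1 H
  atom 24: C, bond orders sum to 4 (valence 4) → 0 H
  atom 25: C, bond orders sum to 1 (valence 4) → 3 H
  atom 26: O, bond orders sum to 2 (valence 2) → 0 H
Totals → C:19, H:20, N:2, O:5.

C19H20N2O5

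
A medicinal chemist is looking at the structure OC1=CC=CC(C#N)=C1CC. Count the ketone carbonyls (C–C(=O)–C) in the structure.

Scan the SMILES for the ketone motif — none present.
Groups that are present: 1 hydroxyl, 1 nitrile.

0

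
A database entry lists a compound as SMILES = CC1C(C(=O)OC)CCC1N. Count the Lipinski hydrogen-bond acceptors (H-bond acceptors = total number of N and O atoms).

N atoms: 1; O atoms: 2.
Lipinski HBA = 1 + 2 = 3.

3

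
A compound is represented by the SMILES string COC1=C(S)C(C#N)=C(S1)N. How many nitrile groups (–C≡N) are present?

The nitrile motif appears at heavy-atom position 7 in the SMILES.
Other groups present: 1 ether, 1 primary amine, 1 thiol.
Nitrile count: 1.

1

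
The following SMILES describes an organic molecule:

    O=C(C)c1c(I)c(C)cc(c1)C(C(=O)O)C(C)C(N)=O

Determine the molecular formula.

C14H16INO4

Walk through each heavy atom and fill implicit hydrogens from standard valence (C 4, N 3, O 2, S 2, halogen 1); for lowercase aromatic atoms, an aromatic c carries 1 H when it has two neighbours and 0 H with three, and aromatic n carries 0 H:
  atom 1: O, bond orders sum to 2 (valence 2) → 0 H
  atom 2: C, bond orders sum to 4 (valence 4) → 0 H
  atom 3: C, bond orders sum to 1 (valence 4) → 3 H
  atom 4: aromatic c, 3 neighbours → 0 H
  atom 5: aromatic c, 3 neighbours → 0 H
  atom 6: I (halogen, monovalent) → 0 H
  atom 7: aromatic c, 3 neighbours → 0 H
  atom 8: C, bond orders sum to 1 (valence 4) → 3 H
  atom 9: aromatic c, 2 neighbours → 1 H
  atom 10: aromatic c, 3 neighbours → 0 H
  atom 11: aromatic c, 2 neighbours → 1 H
  atom 12: C, bond orders sum to 3 (valence 4) → 1 H
  atom 13: C, bond orders sum to 4 (valence 4) → 0 H
  atom 14: O, bond orders sum to 2 (valence 2) → 0 H
  atom 15: O, bond orders sum to 1 (valence 2) → 1 H
  atom 16: C, bond orders sum to 3 (valence 4) → 1 H
  atom 17: C, bond orders sum to 1 (valence 4) → 3 H
  atom 18: C, bond orders sum to 4 (valence 4) → 0 H
  atom 19: N, bond orders sum to 1 (valence 3) → 2 H
  atom 20: O, bond orders sum to 2 (valence 2) → 0 H
Totals → C:14, H:16, I:1, N:1, O:4.
In Hill order: C14H16INO4.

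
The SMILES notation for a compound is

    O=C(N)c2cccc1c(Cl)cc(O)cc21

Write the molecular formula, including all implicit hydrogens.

C11H8ClNO2

Walk through each heavy atom and fill implicit hydrogens from standard valence (C 4, N 3, O 2, S 2, halogen 1); for lowercase aromatic atoms, an aromatic c carries 1 H when it has two neighbours and 0 H with three, and aromatic n carries 0 H:
  atom 1: O, bond orders sum to 2 (valence 2) → 0 H
  atom 2: C, bond orders sum to 4 (valence 4) → 0 H
  atom 3: N, bond orders sum to 1 (valence 3) → 2 H
  atom 4: aromatic c, 3 neighbours → 0 H
  atom 5: aromatic c, 2 neighbours → 1 H
  atom 6: aromatic c, 2 neighbours → 1 H
  atom 7: aromatic c, 2 neighbours → 1 H
  atom 8: aromatic c, 3 neighbours → 0 H
  atom 9: aromatic c, 3 neighbours → 0 H
  atom 10: Cl (halogen, monovalent) → 0 H
  atom 11: aromatic c, 2 neighbours → 1 H
  atom 12: aromatic c, 3 neighbours → 0 H
  atom 13: O, bond orders sum to 1 (valence 2) → 1 H
  atom 14: aromatic c, 2 neighbours → 1 H
  atom 15: aromatic c, 3 neighbours → 0 H
Totals → C:11, H:8, Cl:1, N:1, O:2.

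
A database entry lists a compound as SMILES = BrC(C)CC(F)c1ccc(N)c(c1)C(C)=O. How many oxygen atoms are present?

Scan the SMILES for O atoms (remember two-letter symbols like Cl and Br are single atoms).
Oxygen count: 1.

1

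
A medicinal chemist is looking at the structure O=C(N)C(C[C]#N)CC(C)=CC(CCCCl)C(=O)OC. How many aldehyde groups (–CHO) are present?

0

Scan the SMILES for the aldehyde motif — none present.
Groups that are present: 1 alkene, 1 amide, 1 ester, 1 nitrile.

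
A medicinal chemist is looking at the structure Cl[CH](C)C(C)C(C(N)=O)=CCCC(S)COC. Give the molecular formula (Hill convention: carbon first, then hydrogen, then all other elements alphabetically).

C12H22ClNO2S

Walk through each heavy atom and fill implicit hydrogens from standard valence (C 4, N 3, O 2, S 2, halogen 1):
  atom 1: Cl (halogen, monovalent) → 0 H
  atom 2: C with explicit H count 1
  atom 3: C, bond orders sum to 1 (valence 4) → 3 H
  atom 4: C, bond orders sum to 3 (valence 4) → 1 H
  atom 5: C, bond orders sum to 1 (valence 4) → 3 H
  atom 6: C, bond orders sum to 4 (valence 4) → 0 H
  atom 7: C, bond orders sum to 4 (valence 4) → 0 H
  atom 8: N, bond orders sum to 1 (valence 3) → 2 H
  atom 9: O, bond orders sum to 2 (valence 2) → 0 H
  atom 10: C, bond orders sum to 3 (valence 4) → 1 H
  atom 11: C, bond orders sum to 2 (valence 4) → 2 H
  atom 12: C, bond orders sum to 2 (valence 4) → 2 H
  atom 13: C, bond orders sum to 3 (valence 4) → 1 H
  atom 14: S, bond orders sum to 1 (valence 2) → 1 H
  atom 15: C, bond orders sum to 2 (valence 4) → 2 H
  atom 16: O, bond orders sum to 2 (valence 2) → 0 H
  atom 17: C, bond orders sum to 1 (valence 4) → 3 H
Totals → C:12, H:22, Cl:1, N:1, O:2, S:1.
In Hill order: C12H22ClNO2S.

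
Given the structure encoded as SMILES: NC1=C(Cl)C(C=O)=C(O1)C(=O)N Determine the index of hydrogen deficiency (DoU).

5

Molecular formula: C6H5ClN2O3.
DoU = (2C + 2 + N − H − X) / 2, where X is the halogen count and O/S are ignored.
    = (2·6 + 2 + 2 − 5 − 1) / 2 = 10 / 2 = 5.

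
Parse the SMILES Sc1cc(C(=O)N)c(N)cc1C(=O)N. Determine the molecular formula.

Walk through each heavy atom and fill implicit hydrogens from standard valence (C 4, N 3, O 2, S 2, halogen 1); for lowercase aromatic atoms, an aromatic c carries 1 H when it has two neighbours and 0 H with three, and aromatic n carries 0 H:
  atom 1: S, bond orders sum to 1 (valence 2) → 1 H
  atom 2: aromatic c, 3 neighbours → 0 H
  atom 3: aromatic c, 2 neighbours → 1 H
  atom 4: aromatic c, 3 neighbours → 0 H
  atom 5: C, bond orders sum to 4 (valence 4) → 0 H
  atom 6: O, bond orders sum to 2 (valence 2) → 0 H
  atom 7: N, bond orders sum to 1 (valence 3) → 2 H
  atom 8: aromatic c, 3 neighbours → 0 H
  atom 9: N, bond orders sum to 1 (valence 3) → 2 H
  atom 10: aromatic c, 2 neighbours → 1 H
  atom 11: aromatic c, 3 neighbours → 0 H
  atom 12: C, bond orders sum to 4 (valence 4) → 0 H
  atom 13: O, bond orders sum to 2 (valence 2) → 0 H
  atom 14: N, bond orders sum to 1 (valence 3) → 2 H
Totals → C:8, H:9, N:3, O:2, S:1.

C8H9N3O2S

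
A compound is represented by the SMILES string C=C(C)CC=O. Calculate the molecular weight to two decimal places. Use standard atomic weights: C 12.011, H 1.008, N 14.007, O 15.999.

First, the molecular formula is C5H8O (counting implicit H from valence).
  C: 5 × 12.011 = 60.055
  H: 8 × 1.008 = 8.064
  O: 1 × 15.999 = 15.999
Sum: 5×12.011 + 8×1.008 + 1×15.999 = 84.118 → 84.12 g/mol.

84.12 g/mol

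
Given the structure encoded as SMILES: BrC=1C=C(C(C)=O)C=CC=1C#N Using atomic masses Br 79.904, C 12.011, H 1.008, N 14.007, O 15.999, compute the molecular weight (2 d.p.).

224.06 g/mol

First, the molecular formula is C9H6BrNO (counting implicit H from valence).
  Br: 1 × 79.904 = 79.904
  C: 9 × 12.011 = 108.099
  H: 6 × 1.008 = 6.048
  N: 1 × 14.007 = 14.007
  O: 1 × 15.999 = 15.999
Sum: 1×79.904 + 9×12.011 + 6×1.008 + 1×14.007 + 1×15.999 = 224.057 → 224.06 g/mol.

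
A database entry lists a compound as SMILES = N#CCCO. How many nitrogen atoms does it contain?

1

Scan the SMILES for N atoms (remember two-letter symbols like Cl and Br are single atoms).
Nitrogen count: 1.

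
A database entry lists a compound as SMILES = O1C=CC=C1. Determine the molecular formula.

Walk through each heavy atom and fill implicit hydrogens from standard valence (C 4, N 3, O 2, S 2, halogen 1):
  atom 1: O, bond orders sum to 2 (valence 2) → 0 H
  atom 2: C, bond orders sum to 3 (valence 4) → 1 H
  atom 3: C, bond orders sum to 3 (valence 4) → 1 H
  atom 4: C, bond orders sum to 3 (valence 4) → 1 H
  atom 5: C, bond orders sum to 3 (valence 4) → 1 H
Totals → C:4, H:4, O:1.

C4H4O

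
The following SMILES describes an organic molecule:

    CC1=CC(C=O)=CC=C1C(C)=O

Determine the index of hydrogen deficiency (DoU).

Degree of unsaturation = (number of rings) + (number of π bonds).
Ring closures in the SMILES: 1.
π bonds: 5 double bonds (each 1 DoU) → 5 DoU from unsaturation.
Total DoU = 1 + 5 = 6.

6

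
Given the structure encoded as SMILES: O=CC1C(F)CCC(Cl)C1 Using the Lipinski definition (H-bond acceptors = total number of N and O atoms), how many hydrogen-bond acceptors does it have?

N atoms: 0; O atoms: 1.
Lipinski HBA = 0 + 1 = 1.

1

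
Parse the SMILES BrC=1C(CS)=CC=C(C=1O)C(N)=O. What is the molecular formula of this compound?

Walk through each heavy atom and fill implicit hydrogens from standard valence (C 4, N 3, O 2, S 2, halogen 1):
  atom 1: Br (halogen, monovalent) → 0 H
  atom 2: C, bond orders sum to 4 (valence 4) → 0 H
  atom 3: C, bond orders sum to 4 (valence 4) → 0 H
  atom 4: C, bond orders sum to 2 (valence 4) → 2 H
  atom 5: S, bond orders sum to 1 (valence 2) → 1 H
  atom 6: C, bond orders sum to 3 (valence 4) → 1 H
  atom 7: C, bond orders sum to 3 (valence 4) → 1 H
  atom 8: C, bond orders sum to 4 (valence 4) → 0 H
  atom 9: C, bond orders sum to 4 (valence 4) → 0 H
  atom 10: O, bond orders sum to 1 (valence 2) → 1 H
  atom 11: C, bond orders sum to 4 (valence 4) → 0 H
  atom 12: N, bond orders sum to 1 (valence 3) → 2 H
  atom 13: O, bond orders sum to 2 (valence 2) → 0 H
Totals → C:8, H:8, Br:1, N:1, O:2, S:1.
In Hill order: C8H8BrNO2S.

C8H8BrNO2S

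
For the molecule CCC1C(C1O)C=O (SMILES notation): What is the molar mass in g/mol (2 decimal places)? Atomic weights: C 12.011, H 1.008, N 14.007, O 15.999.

114.14 g/mol

First, the molecular formula is C6H10O2 (counting implicit H from valence).
  C: 6 × 12.011 = 72.066
  H: 10 × 1.008 = 10.080
  O: 2 × 15.999 = 31.998
Sum: 6×12.011 + 10×1.008 + 2×15.999 = 114.144 → 114.14 g/mol.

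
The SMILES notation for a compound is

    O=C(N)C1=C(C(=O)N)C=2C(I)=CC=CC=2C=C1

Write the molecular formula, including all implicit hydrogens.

C12H9IN2O2

Walk through each heavy atom and fill implicit hydrogens from standard valence (C 4, N 3, O 2, S 2, halogen 1):
  atom 1: O, bond orders sum to 2 (valence 2) → 0 H
  atom 2: C, bond orders sum to 4 (valence 4) → 0 H
  atom 3: N, bond orders sum to 1 (valence 3) → 2 H
  atom 4: C, bond orders sum to 4 (valence 4) → 0 H
  atom 5: C, bond orders sum to 4 (valence 4) → 0 H
  atom 6: C, bond orders sum to 4 (valence 4) → 0 H
  atom 7: O, bond orders sum to 2 (valence 2) → 0 H
  atom 8: N, bond orders sum to 1 (valence 3) → 2 H
  atom 9: C, bond orders sum to 4 (valence 4) → 0 H
  atom 10: C, bond orders sum to 4 (valence 4) → 0 H
  atom 11: I (halogen, monovalent) → 0 H
  atom 12: C, bond orders sum to 3 (valence 4) → 1 H
  atom 13: C, bond orders sum to 3 (valence 4) → 1 H
  atom 14: C, bond orders sum to 3 (valence 4) → 1 H
  atom 15: C, bond orders sum to 4 (valence 4) → 0 H
  atom 16: C, bond orders sum to 3 (valence 4) → 1 H
  atom 17: C, bond orders sum to 3 (valence 4) → 1 H
Totals → C:12, H:9, I:1, N:2, O:2.
In Hill order: C12H9IN2O2.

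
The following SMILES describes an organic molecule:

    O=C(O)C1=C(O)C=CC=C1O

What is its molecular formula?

C7H6O4

Walk through each heavy atom and fill implicit hydrogens from standard valence (C 4, N 3, O 2, S 2, halogen 1):
  atom 1: O, bond orders sum to 2 (valence 2) → 0 H
  atom 2: C, bond orders sum to 4 (valence 4) → 0 H
  atom 3: O, bond orders sum to 1 (valence 2) → 1 H
  atom 4: C, bond orders sum to 4 (valence 4) → 0 H
  atom 5: C, bond orders sum to 4 (valence 4) → 0 H
  atom 6: O, bond orders sum to 1 (valence 2) → 1 H
  atom 7: C, bond orders sum to 3 (valence 4) → 1 H
  atom 8: C, bond orders sum to 3 (valence 4) → 1 H
  atom 9: C, bond orders sum to 3 (valence 4) → 1 H
  atom 10: C, bond orders sum to 4 (valence 4) → 0 H
  atom 11: O, bond orders sum to 1 (valence 2) → 1 H
Totals → C:7, H:6, O:4.
In Hill order: C7H6O4.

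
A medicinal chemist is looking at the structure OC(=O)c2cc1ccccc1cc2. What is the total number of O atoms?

Scan the SMILES for O atoms (remember two-letter symbols like Cl and Br are single atoms).
Oxygen count: 2.

2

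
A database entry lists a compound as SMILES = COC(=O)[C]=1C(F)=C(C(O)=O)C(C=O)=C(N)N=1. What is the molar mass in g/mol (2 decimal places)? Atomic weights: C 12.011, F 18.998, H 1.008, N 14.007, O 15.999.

242.16 g/mol

First, the molecular formula is C9H7FN2O5 (counting implicit H from valence).
  C: 9 × 12.011 = 108.099
  F: 1 × 18.998 = 18.998
  H: 7 × 1.008 = 7.056
  N: 2 × 14.007 = 28.014
  O: 5 × 15.999 = 79.995
Sum: 9×12.011 + 1×18.998 + 7×1.008 + 2×14.007 + 5×15.999 = 242.162 → 242.16 g/mol.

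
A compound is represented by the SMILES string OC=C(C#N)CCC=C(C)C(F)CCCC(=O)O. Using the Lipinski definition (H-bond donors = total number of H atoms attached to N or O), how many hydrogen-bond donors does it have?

2

Donors: find every N or O and count the H atoms it carries.
  atom 1 (O): bond orders sum to 1 → 1 H
  atom 5 (N): bond orders sum to 3 → 0 H
  atom 17 (O): bond orders sum to 2 → 0 H
  atom 18 (O): bond orders sum to 1 → 1 H
Lipinski HBD = 2.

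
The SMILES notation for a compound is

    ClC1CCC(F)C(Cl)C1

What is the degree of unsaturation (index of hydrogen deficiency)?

Degree of unsaturation = (number of rings) + (number of π bonds).
Ring closures in the SMILES: 1.
π bonds: none → 0 DoU from unsaturation.
Total DoU = 1 + 0 = 1.

1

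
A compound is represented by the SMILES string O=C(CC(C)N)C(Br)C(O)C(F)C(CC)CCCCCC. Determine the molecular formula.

Walk through each heavy atom and fill implicit hydrogens from standard valence (C 4, N 3, O 2, S 2, halogen 1):
  atom 1: O, bond orders sum to 2 (valence 2) → 0 H
  atom 2: C, bond orders sum to 4 (valence 4) → 0 H
  atom 3: C, bond orders sum to 2 (valence 4) → 2 H
  atom 4: C, bond orders sum to 3 (valence 4) → 1 H
  atom 5: C, bond orders sum to 1 (valence 4) → 3 H
  atom 6: N, bond orders sum to 1 (valence 3) → 2 H
  atom 7: C, bond orders sum to 3 (valence 4) → 1 H
  atom 8: Br (halogen, monovalent) → 0 H
  atom 9: C, bond orders sum to 3 (valence 4) → 1 H
  atom 10: O, bond orders sum to 1 (valence 2) → 1 H
  atom 11: C, bond orders sum to 3 (valence 4) → 1 H
  atom 12: F (halogen, monovalent) → 0 H
  atom 13: C, bond orders sum to 3 (valence 4) → 1 H
  atom 14: C, bond orders sum to 2 (valence 4) → 2 H
  atom 15: C, bond orders sum to 1 (valence 4) → 3 H
  atom 16: C, bond orders sum to 2 (valence 4) → 2 H
  atom 17: C, bond orders sum to 2 (valence 4) → 2 H
  atom 18: C, bond orders sum to 2 (valence 4) → 2 H
  atom 19: C, bond orders sum to 2 (valence 4) → 2 H
  atom 20: C, bond orders sum to 2 (valence 4) → 2 H
  atom 21: C, bond orders sum to 1 (valence 4) → 3 H
Totals → C:16, H:31, Br:1, F:1, N:1, O:2.

C16H31BrFNO2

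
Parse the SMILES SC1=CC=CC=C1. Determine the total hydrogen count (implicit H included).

Walk through each heavy atom and fill implicit hydrogens from standard valence (C 4, N 3, O 2, S 2, halogen 1):
  atom 1: S, bond orders sum to 1 (valence 2) → 1 H
  atom 2: C, bond orders sum to 4 (valence 4) → 0 H
  atom 3: C, bond orders sum to 3 (valence 4) → 1 H
  atom 4: C, bond orders sum to 3 (valence 4) → 1 H
  atom 5: C, bond orders sum to 3 (valence 4) → 1 H
  atom 6: C, bond orders sum to 3 (valence 4) → 1 H
  atom 7: C, bond orders sum to 3 (valence 4) → 1 H
Total hydrogens: 6.

6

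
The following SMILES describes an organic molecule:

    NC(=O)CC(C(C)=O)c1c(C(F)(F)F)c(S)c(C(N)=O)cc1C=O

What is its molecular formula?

C14H13F3N2O4S

Walk through each heavy atom and fill implicit hydrogens from standard valence (C 4, N 3, O 2, S 2, halogen 1); for lowercase aromatic atoms, an aromatic c carries 1 H when it has two neighbours and 0 H with three, and aromatic n carries 0 H:
  atom 1: N, bond orders sum to 1 (valence 3) → 2 H
  atom 2: C, bond orders sum to 4 (valence 4) → 0 H
  atom 3: O, bond orders sum to 2 (valence 2) → 0 H
  atom 4: C, bond orders sum to 2 (valence 4) → 2 H
  atom 5: C, bond orders sum to 3 (valence 4) → 1 H
  atom 6: C, bond orders sum to 4 (valence 4) → 0 H
  atom 7: C, bond orders sum to 1 (valence 4) → 3 H
  atom 8: O, bond orders sum to 2 (valence 2) → 0 H
  atom 9: aromatic c, 3 neighbours → 0 H
  atom 10: aromatic c, 3 neighbours → 0 H
  atom 11: C, bond orders sum to 4 (valence 4) → 0 H
  atom 12: F (halogen, monovalent) → 0 H
  atom 13: F (halogen, monovalent) → 0 H
  atom 14: F (halogen, monovalent) → 0 H
  atom 15: aromatic c, 3 neighbours → 0 H
  atom 16: S, bond orders sum to 1 (valence 2) → 1 H
  atom 17: aromatic c, 3 neighbours → 0 H
  atom 18: C, bond orders sum to 4 (valence 4) → 0 H
  atom 19: N, bond orders sum to 1 (valence 3) → 2 H
  atom 20: O, bond orders sum to 2 (valence 2) → 0 H
  atom 21: aromatic c, 2 neighbours → 1 H
  atom 22: aromatic c, 3 neighbours → 0 H
  atom 23: C, bond orders sum to 3 (valence 4) → 1 H
  atom 24: O, bond orders sum to 2 (valence 2) → 0 H
Totals → C:14, H:13, F:3, N:2, O:4, S:1.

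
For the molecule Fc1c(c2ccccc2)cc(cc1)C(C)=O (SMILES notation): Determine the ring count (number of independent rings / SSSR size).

2

In SMILES, each pair of matching ring-closure digits denotes one ring-closing bond; the number of such bonds equals the number of independent rings.
Ring-closure bonds here: 2.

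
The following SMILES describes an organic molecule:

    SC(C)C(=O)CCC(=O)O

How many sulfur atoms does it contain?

1

Scan the SMILES for S atoms (remember two-letter symbols like Cl and Br are single atoms).
Sulfur count: 1.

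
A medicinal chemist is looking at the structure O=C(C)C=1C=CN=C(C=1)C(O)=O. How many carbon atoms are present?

Count every carbon token in the SMILES (each C, including those in ring-closure positions and inside branches).
Carbon count: 8.

8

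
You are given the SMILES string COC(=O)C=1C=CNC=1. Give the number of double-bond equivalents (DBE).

Molecular formula: C6H7NO2.
DoU = (2C + 2 + N − H − X) / 2, where X is the halogen count and O/S are ignored.
    = (2·6 + 2 + 1 − 7 − 0) / 2 = 8 / 2 = 4.

4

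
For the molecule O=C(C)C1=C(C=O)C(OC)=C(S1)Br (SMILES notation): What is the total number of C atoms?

Count every carbon token in the SMILES (each C, including those in ring-closure positions and inside branches).
Carbon count: 8.

8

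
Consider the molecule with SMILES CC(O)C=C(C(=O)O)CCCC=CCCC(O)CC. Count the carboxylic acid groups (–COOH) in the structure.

The carboxylic acid motif appears at heavy-atom position 6 in the SMILES.
Other groups present: 2 alkene, 2 hydroxyl.
Carboxylic acid count: 1.

1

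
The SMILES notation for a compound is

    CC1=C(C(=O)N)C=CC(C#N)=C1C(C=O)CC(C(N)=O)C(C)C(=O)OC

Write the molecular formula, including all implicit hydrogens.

C18H21N3O5

Walk through each heavy atom and fill implicit hydrogens from standard valence (C 4, N 3, O 2, S 2, halogen 1):
  atom 1: C, bond orders sum to 1 (valence 4) → 3 H
  atom 2: C, bond orders sum to 4 (valence 4) → 0 H
  atom 3: C, bond orders sum to 4 (valence 4) → 0 H
  atom 4: C, bond orders sum to 4 (valence 4) → 0 H
  atom 5: O, bond orders sum to 2 (valence 2) → 0 H
  atom 6: N, bond orders sum to 1 (valence 3) → 2 H
  atom 7: C, bond orders sum to 3 (valence 4) → 1 H
  atom 8: C, bond orders sum to 3 (valence 4) → 1 H
  atom 9: C, bond orders sum to 4 (valence 4) → 0 H
  atom 10: C, bond orders sum to 4 (valence 4) → 0 H
  atom 11: N, bond orders sum to 3 (valence 3) → 0 H
  atom 12: C, bond orders sum to 4 (valence 4) → 0 H
  atom 13: C, bond orders sum to 3 (valence 4) → 1 H
  atom 14: C, bond orders sum to 3 (valence 4) → 1 H
  atom 15: O, bond orders sum to 2 (valence 2) → 0 H
  atom 16: C, bond orders sum to 2 (valence 4) → 2 H
  atom 17: C, bond orders sum to 3 (valence 4) → 1 H
  atom 18: C, bond orders sum to 4 (valence 4) → 0 H
  atom 19: N, bond orders sum to 1 (valence 3) → 2 H
  atom 20: O, bond orders sum to 2 (valence 2) → 0 H
  atom 21: C, bond orders sum to 3 (valence 4) → 1 H
  atom 22: C, bond orders sum to 1 (valence 4) → 3 H
  atom 23: C, bond orders sum to 4 (valence 4) → 0 H
  atom 24: O, bond orders sum to 2 (valence 2) → 0 H
  atom 25: O, bond orders sum to 2 (valence 2) → 0 H
  atom 26: C, bond orders sum to 1 (valence 4) → 3 H
Totals → C:18, H:21, N:3, O:5.
In Hill order: C18H21N3O5.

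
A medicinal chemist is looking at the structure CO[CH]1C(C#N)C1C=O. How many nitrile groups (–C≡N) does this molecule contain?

1

The nitrile motif appears at heavy-atom position 5 in the SMILES.
Other groups present: 1 aldehyde, 1 ether.
Nitrile count: 1.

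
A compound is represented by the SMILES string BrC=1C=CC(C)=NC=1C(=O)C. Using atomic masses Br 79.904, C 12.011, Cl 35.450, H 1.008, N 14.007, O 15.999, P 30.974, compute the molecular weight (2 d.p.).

214.06 g/mol

First, the molecular formula is C8H8BrNO (counting implicit H from valence).
  Br: 1 × 79.904 = 79.904
  C: 8 × 12.011 = 96.088
  H: 8 × 1.008 = 8.064
  N: 1 × 14.007 = 14.007
  O: 1 × 15.999 = 15.999
Sum: 1×79.904 + 8×12.011 + 8×1.008 + 1×14.007 + 1×15.999 = 214.062 → 214.06 g/mol.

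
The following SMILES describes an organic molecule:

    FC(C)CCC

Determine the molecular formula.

Walk through each heavy atom and fill implicit hydrogens from standard valence (C 4, N 3, O 2, S 2, halogen 1):
  atom 1: F (halogen, monovalent) → 0 H
  atom 2: C, bond orders sum to 3 (valence 4) → 1 H
  atom 3: C, bond orders sum to 1 (valence 4) → 3 H
  atom 4: C, bond orders sum to 2 (valence 4) → 2 H
  atom 5: C, bond orders sum to 2 (valence 4) → 2 H
  atom 6: C, bond orders sum to 1 (valence 4) → 3 H
Totals → C:5, H:11, F:1.

C5H11F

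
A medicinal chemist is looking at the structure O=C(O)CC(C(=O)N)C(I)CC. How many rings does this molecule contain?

In SMILES, each pair of matching ring-closure digits denotes one ring-closing bond; the number of such bonds equals the number of independent rings.
Ring-closure bonds here: 0.

0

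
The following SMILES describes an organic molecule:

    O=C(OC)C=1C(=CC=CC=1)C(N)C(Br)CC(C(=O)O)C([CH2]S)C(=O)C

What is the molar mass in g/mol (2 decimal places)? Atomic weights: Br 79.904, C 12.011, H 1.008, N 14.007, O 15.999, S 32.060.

432.33 g/mol

First, the molecular formula is C17H22BrNO5S (counting implicit H from valence).
  Br: 1 × 79.904 = 79.904
  C: 17 × 12.011 = 204.187
  H: 22 × 1.008 = 22.176
  N: 1 × 14.007 = 14.007
  O: 5 × 15.999 = 79.995
  S: 1 × 32.060 = 32.060
Sum: 1×79.904 + 17×12.011 + 22×1.008 + 1×14.007 + 5×15.999 + 1×32.060 = 432.329 → 432.33 g/mol.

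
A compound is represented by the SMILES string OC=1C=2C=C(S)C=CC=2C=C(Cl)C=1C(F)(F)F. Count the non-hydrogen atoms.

17

Every atom symbol written in the SMILES (organic subset) is one heavy atom; implicit H are not written.
Heavy atoms by element → C:11, Cl:1, F:3, O:1, S:1.
Total: 17.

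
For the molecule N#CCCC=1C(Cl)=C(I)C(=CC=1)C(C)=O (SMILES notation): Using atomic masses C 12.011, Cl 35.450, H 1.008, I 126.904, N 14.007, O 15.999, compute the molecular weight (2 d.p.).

First, the molecular formula is C11H9ClINO (counting implicit H from valence).
  C: 11 × 12.011 = 132.121
  Cl: 1 × 35.450 = 35.450
  H: 9 × 1.008 = 9.072
  I: 1 × 126.904 = 126.904
  N: 1 × 14.007 = 14.007
  O: 1 × 15.999 = 15.999
Sum: 11×12.011 + 1×35.450 + 9×1.008 + 1×126.904 + 1×14.007 + 1×15.999 = 333.553 → 333.55 g/mol.

333.55 g/mol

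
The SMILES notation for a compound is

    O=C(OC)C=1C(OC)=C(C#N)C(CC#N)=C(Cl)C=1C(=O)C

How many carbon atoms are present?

Count every carbon token in the SMILES (each C, including those in ring-closure positions and inside branches).
Carbon count: 14.

14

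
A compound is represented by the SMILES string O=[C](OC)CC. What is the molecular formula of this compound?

C4H8O2

Walk through each heavy atom and fill implicit hydrogens from standard valence (C 4, N 3, O 2, S 2, halogen 1):
  atom 1: O, bond orders sum to 2 (valence 2) → 0 H
  atom 2: C with explicit H count 0
  atom 3: O, bond orders sum to 2 (valence 2) → 0 H
  atom 4: C, bond orders sum to 1 (valence 4) → 3 H
  atom 5: C, bond orders sum to 2 (valence 4) → 2 H
  atom 6: C, bond orders sum to 1 (valence 4) → 3 H
Totals → C:4, H:8, O:2.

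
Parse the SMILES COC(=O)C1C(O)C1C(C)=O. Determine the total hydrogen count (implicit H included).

Walk through each heavy atom and fill implicit hydrogens from standard valence (C 4, N 3, O 2, S 2, halogen 1):
  atom 1: C, bond orders sum to 1 (valence 4) → 3 H
  atom 2: O, bond orders sum to 2 (valence 2) → 0 H
  atom 3: C, bond orders sum to 4 (valence 4) → 0 H
  atom 4: O, bond orders sum to 2 (valence 2) → 0 H
  atom 5: C, bond orders sum to 3 (valence 4) → 1 H
  atom 6: C, bond orders sum to 3 (valence 4) → 1 H
  atom 7: O, bond orders sum to 1 (valence 2) → 1 H
  atom 8: C, bond orders sum to 3 (valence 4) → 1 H
  atom 9: C, bond orders sum to 4 (valence 4) → 0 H
  atom 10: C, bond orders sum to 1 (valence 4) → 3 H
  atom 11: O, bond orders sum to 2 (valence 2) → 0 H
Total hydrogens: 10.

10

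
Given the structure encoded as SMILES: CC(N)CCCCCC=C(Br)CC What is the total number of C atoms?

11

Count every carbon token in the SMILES (each C, including those in ring-closure positions and inside branches).
Carbon count: 11.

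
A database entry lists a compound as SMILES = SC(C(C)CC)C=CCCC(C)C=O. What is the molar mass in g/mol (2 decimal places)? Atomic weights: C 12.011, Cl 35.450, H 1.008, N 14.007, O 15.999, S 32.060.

First, the molecular formula is C12H22OS (counting implicit H from valence).
  C: 12 × 12.011 = 144.132
  H: 22 × 1.008 = 22.176
  O: 1 × 15.999 = 15.999
  S: 1 × 32.060 = 32.060
Sum: 12×12.011 + 22×1.008 + 1×15.999 + 1×32.060 = 214.367 → 214.37 g/mol.

214.37 g/mol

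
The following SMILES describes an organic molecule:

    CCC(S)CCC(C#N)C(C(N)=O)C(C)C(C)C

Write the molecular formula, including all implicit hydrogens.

Walk through each heavy atom and fill implicit hydrogens from standard valence (C 4, N 3, O 2, S 2, halogen 1):
  atom 1: C, bond orders sum to 1 (valence 4) → 3 H
  atom 2: C, bond orders sum to 2 (valence 4) → 2 H
  atom 3: C, bond orders sum to 3 (valence 4) → 1 H
  atom 4: S, bond orders sum to 1 (valence 2) → 1 H
  atom 5: C, bond orders sum to 2 (valence 4) → 2 H
  atom 6: C, bond orders sum to 2 (valence 4) → 2 H
  atom 7: C, bond orders sum to 3 (valence 4) → 1 H
  atom 8: C, bond orders sum to 4 (valence 4) → 0 H
  atom 9: N, bond orders sum to 3 (valence 3) → 0 H
  atom 10: C, bond orders sum to 3 (valence 4) → 1 H
  atom 11: C, bond orders sum to 4 (valence 4) → 0 H
  atom 12: N, bond orders sum to 1 (valence 3) → 2 H
  atom 13: O, bond orders sum to 2 (valence 2) → 0 H
  atom 14: C, bond orders sum to 3 (valence 4) → 1 H
  atom 15: C, bond orders sum to 1 (valence 4) → 3 H
  atom 16: C, bond orders sum to 3 (valence 4) → 1 H
  atom 17: C, bond orders sum to 1 (valence 4) → 3 H
  atom 18: C, bond orders sum to 1 (valence 4) → 3 H
Totals → C:14, H:26, N:2, O:1, S:1.

C14H26N2OS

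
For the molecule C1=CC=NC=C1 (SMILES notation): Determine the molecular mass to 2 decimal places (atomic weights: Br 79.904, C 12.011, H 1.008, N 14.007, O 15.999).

79.10 g/mol

First, the molecular formula is C5H5N (counting implicit H from valence).
  C: 5 × 12.011 = 60.055
  H: 5 × 1.008 = 5.040
  N: 1 × 14.007 = 14.007
Sum: 5×12.011 + 5×1.008 + 1×14.007 = 79.102 → 79.10 g/mol.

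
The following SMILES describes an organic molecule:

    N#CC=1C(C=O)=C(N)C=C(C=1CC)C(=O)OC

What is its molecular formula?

Walk through each heavy atom and fill implicit hydrogens from standard valence (C 4, N 3, O 2, S 2, halogen 1):
  atom 1: N, bond orders sum to 3 (valence 3) → 0 H
  atom 2: C, bond orders sum to 4 (valence 4) → 0 H
  atom 3: C, bond orders sum to 4 (valence 4) → 0 H
  atom 4: C, bond orders sum to 4 (valence 4) → 0 H
  atom 5: C, bond orders sum to 3 (valence 4) → 1 H
  atom 6: O, bond orders sum to 2 (valence 2) → 0 H
  atom 7: C, bond orders sum to 4 (valence 4) → 0 H
  atom 8: N, bond orders sum to 1 (valence 3) → 2 H
  atom 9: C, bond orders sum to 3 (valence 4) → 1 H
  atom 10: C, bond orders sum to 4 (valence 4) → 0 H
  atom 11: C, bond orders sum to 4 (valence 4) → 0 H
  atom 12: C, bond orders sum to 2 (valence 4) → 2 H
  atom 13: C, bond orders sum to 1 (valence 4) → 3 H
  atom 14: C, bond orders sum to 4 (valence 4) → 0 H
  atom 15: O, bond orders sum to 2 (valence 2) → 0 H
  atom 16: O, bond orders sum to 2 (valence 2) → 0 H
  atom 17: C, bond orders sum to 1 (valence 4) → 3 H
Totals → C:12, H:12, N:2, O:3.
In Hill order: C12H12N2O3.

C12H12N2O3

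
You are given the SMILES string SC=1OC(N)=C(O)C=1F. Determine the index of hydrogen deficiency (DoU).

Molecular formula: C4H4FNO2S.
DoU = (2C + 2 + N − H − X) / 2, where X is the halogen count and O/S are ignored.
    = (2·4 + 2 + 1 − 4 − 1) / 2 = 6 / 2 = 3.

3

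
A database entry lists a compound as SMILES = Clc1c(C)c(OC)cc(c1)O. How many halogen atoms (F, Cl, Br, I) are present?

1

Halogen atoms appear at heavy-atom position 1 (1×Cl).
Other groups present: 1 ether, 1 hydroxyl.
Halogen count: 1.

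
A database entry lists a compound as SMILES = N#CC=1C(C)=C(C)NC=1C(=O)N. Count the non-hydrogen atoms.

Every atom symbol written in the SMILES (organic subset) is one heavy atom; implicit H are not written.
Heavy atoms by element → C:8, N:3, O:1.
Total: 12.

12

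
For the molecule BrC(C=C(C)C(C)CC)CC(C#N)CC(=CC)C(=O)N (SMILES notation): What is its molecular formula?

Walk through each heavy atom and fill implicit hydrogens from standard valence (C 4, N 3, O 2, S 2, halogen 1):
  atom 1: Br (halogen, monovalent) → 0 H
  atom 2: C, bond orders sum to 3 (valence 4) → 1 H
  atom 3: C, bond orders sum to 3 (valence 4) → 1 H
  atom 4: C, bond orders sum to 4 (valence 4) → 0 H
  atom 5: C, bond orders sum to 1 (valence 4) → 3 H
  atom 6: C, bond orders sum to 3 (valence 4) → 1 H
  atom 7: C, bond orders sum to 1 (valence 4) → 3 H
  atom 8: C, bond orders sum to 2 (valence 4) → 2 H
  atom 9: C, bond orders sum to 1 (valence 4) → 3 H
  atom 10: C, bond orders sum to 2 (valence 4) → 2 H
  atom 11: C, bond orders sum to 3 (valence 4) → 1 H
  atom 12: C, bond orders sum to 4 (valence 4) → 0 H
  atom 13: N, bond orders sum to 3 (valence 3) → 0 H
  atom 14: C, bond orders sum to 2 (valence 4) → 2 H
  atom 15: C, bond orders sum to 4 (valence 4) → 0 H
  atom 16: C, bond orders sum to 3 (valence 4) → 1 H
  atom 17: C, bond orders sum to 1 (valence 4) → 3 H
  atom 18: C, bond orders sum to 4 (valence 4) → 0 H
  atom 19: O, bond orders sum to 2 (valence 2) → 0 H
  atom 20: N, bond orders sum to 1 (valence 3) → 2 H
Totals → C:16, H:25, Br:1, N:2, O:1.

C16H25BrN2O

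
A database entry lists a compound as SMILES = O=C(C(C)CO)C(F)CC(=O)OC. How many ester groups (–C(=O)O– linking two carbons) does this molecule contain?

1

The ester motif appears at heavy-atom position 10 in the SMILES.
Other groups present: 1 hydroxyl, 1 ketone.
Ester count: 1.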